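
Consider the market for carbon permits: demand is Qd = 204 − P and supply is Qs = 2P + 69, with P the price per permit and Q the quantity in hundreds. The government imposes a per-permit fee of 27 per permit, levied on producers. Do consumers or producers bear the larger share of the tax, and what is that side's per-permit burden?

Consumers bear the larger share: 18 per permit.

Without the tax, 204 − P = 2P + 69 gives 3P = 135, so P* = 45 and Q* = 159.
With the tax collected from producers, supply shifts: Qs = 2(P − 27) + 69.
New equilibrium: consumers pay 63, producers receive 36, Q = 141. (Wedge: Pb − Ps = 27.)
Per-permit burden: consumers 18, producers 9.
Consumers take the larger share because demand is less price-elastic here (demand slope 1 vs supply slope 2).
The less price-elastic side of the market bears the larger share of a per-unit tax.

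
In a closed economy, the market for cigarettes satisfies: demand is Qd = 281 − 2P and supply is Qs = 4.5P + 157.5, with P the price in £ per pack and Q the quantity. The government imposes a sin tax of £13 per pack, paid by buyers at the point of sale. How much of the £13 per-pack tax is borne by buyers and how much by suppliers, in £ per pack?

Buyers bear £9 per pack; suppliers bear £4 per pack.

Before the tax: set 281 − 2P = 4.5P + 157.5 → P* = £19, Q* = 243.
With the tax collected from buyers, demand (in seller-price terms) shifts: Qd = 281 − 2(P + 13).
New equilibrium: buyers pay £28, suppliers receive £15, Q = 225. (Wedge: Pb − Ps = 13.)
Burden on buyers: £9; on suppliers: £4. (They sum to £13.)
The less price-elastic side of the market bears the larger share of a per-unit tax.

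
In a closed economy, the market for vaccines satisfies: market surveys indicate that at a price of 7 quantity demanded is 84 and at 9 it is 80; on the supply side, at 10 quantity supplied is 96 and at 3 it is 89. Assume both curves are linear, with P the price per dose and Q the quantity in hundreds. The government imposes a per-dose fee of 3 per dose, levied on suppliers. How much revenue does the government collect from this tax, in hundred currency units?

Tax revenue = 264 hundred.

Demand slope: (80 − 84)/(9 − 7) = -2, so Qd = 98 − 2P.
Supply slope: (89 − 96)/(3 − 10) = 1, so Qs = P + 86.
Before the tax: set 98 − 2P = P + 86 → P* = 4, Q* = 90.
With the tax collected from suppliers, supply shifts: Qs = (P − 3) + 86.
New equilibrium: consumers pay 5, suppliers receive 2, Q = 88. (Wedge: Pb − Ps = 3.)
Revenue = t · Q = 3 · 88 = 264.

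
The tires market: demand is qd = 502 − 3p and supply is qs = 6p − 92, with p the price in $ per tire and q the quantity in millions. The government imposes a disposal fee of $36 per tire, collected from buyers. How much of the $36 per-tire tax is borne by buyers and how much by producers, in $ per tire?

Buyers bear $24 per tire; producers bear $12 per tire.

Without the tax, 502 − 3p = 6p − 92 gives 9p = 594, so p* = $66 and q* = 304.
With the tax collected from buyers, demand (in seller-price terms) shifts: qd = 502 − 3(p + 36).
New equilibrium: buyers pay $90, producers receive $54, q = 232. (Wedge: pb − ps = 36.)
Burden on buyers: $24; on producers: $12. (They sum to $36.)
The less price-elastic side of the market bears the larger share of a per-unit tax.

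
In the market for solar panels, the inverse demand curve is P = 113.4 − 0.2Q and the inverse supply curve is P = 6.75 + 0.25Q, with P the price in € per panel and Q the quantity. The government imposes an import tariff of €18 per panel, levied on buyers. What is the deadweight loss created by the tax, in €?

Deadweight loss = €360.

Rewrite in direct form: Qd = 567 − 5P and Qs = 4P − 27.
Before the tax: set 567 − 5P = 4P − 27 → P* = €66, Q* = 237.
With the tax collected from buyers, demand (in seller-price terms) shifts: Qd = 567 − 5(P + 18).
Solving gives Q = 197 with buyers paying €74 and suppliers receiving €56 (the €18 wedge).
Quantity falls by |ΔQ| = |237 − 197| = 40.
DWL = ½ · t · |ΔQ| = ½ · 18 · 40 = €360.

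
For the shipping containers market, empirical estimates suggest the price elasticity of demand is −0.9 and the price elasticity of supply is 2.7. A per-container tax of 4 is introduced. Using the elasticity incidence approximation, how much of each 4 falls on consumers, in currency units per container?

Incidence ratio: consumers' share ≈ εs / (εs + |εd|) = 2.7 / (2.7 + 0.9) = 0.75.
So consumers bear ≈ 0.75 × 4 = 3; producers bear 1.

Consumers bear ≈ 3 per container.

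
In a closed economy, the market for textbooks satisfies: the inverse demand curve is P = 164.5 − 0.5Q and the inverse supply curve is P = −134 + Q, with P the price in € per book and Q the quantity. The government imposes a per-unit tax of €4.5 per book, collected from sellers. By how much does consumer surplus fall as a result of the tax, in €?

Consumer surplus falls by €296.25.

Inverting to Q(P) form: Qd = 329 − 2P; Qs = P + 134.
Before the tax: set 329 − 2P = P + 134 → P* = €65, Q* = 199.
With the tax collected from sellers, supply shifts: Qs = (P − 4.5) + 134.
New equilibrium: consumers pay €66.5, sellers receive €62, Q = 196. (Wedge: Pb − Ps = 4.5.)
ΔCS is the trapezoid between Q = 196 and Q = 199 of height €1.5: ½ · (199 + 196) · 1.5 = €296.25.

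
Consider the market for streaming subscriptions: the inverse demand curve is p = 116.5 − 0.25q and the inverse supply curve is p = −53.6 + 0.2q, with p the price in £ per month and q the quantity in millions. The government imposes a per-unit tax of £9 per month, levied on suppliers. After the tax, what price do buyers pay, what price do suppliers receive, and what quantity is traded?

Inverting to q(p) form: qd = 466 − 4p; qs = 5p + 268.
Without the tax, 466 − 4p = 5p + 268 gives 9p = 198, so p* = £22 and q* = 378.
With the tax collected from suppliers, supply shifts: qs = 5(p − 9) + 268.
New equilibrium: buyers pay £27, suppliers receive £18, q = 358. (Wedge: pb − ps = 9.)

Buyers pay £27; suppliers receive £18; quantity = 358.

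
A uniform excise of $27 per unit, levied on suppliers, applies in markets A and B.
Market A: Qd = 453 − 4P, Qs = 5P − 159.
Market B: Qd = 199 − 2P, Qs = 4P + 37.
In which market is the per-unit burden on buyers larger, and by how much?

Market A: pre-tax P* = $68, Q* = 181; post-tax Q = 121; per-unit burden on buyers = $15.
Market B: pre-tax P* = $27, Q* = 145; post-tax Q = 109; per-unit burden on buyers = $18.
Difference: $15 vs $18 → market B is larger by $3.

Market B, by $3.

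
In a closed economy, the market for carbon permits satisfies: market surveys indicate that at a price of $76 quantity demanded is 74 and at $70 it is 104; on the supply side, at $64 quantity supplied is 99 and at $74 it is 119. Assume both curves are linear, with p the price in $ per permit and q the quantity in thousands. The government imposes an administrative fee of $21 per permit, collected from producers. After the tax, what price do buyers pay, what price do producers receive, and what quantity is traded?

Demand slope: (104 − 74)/(70 − 76) = -5, so qd = 454 − 5p.
Supply slope: (119 − 99)/(74 − 64) = 2, so qs = 2p − 29.
Before the tax: set 454 − 5p = 2p − 29 → p* = $69, q* = 109.
With the tax collected from producers, supply shifts: qs = 2(p − 21) − 29.
New equilibrium: buyers pay $75, producers receive $54, q = 79. (Wedge: pb − ps = 21.)
The less price-elastic side of the market bears the larger share of a per-unit tax.

Buyers pay $75; producers receive $54; quantity = 79.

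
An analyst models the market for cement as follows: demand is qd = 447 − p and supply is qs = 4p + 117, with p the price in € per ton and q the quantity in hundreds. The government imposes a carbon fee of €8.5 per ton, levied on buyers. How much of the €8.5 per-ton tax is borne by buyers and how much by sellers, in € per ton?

Buyers bear €6.8 per ton; sellers bear €1.7 per ton.

Before the tax: set 447 − p = 4p + 117 → p* = €66, q* = 381.
With the tax collected from buyers, demand (in seller-price terms) shifts: qd = 447 − (p + 8.5).
New equilibrium: buyers pay €72.8, sellers receive €64.3, q = 374.2. (Wedge: pb − ps = 8.5.)
Burden on buyers: €6.8; on sellers: €1.7. (They sum to €8.5.)
The less price-elastic side of the market bears the larger share of a per-unit tax.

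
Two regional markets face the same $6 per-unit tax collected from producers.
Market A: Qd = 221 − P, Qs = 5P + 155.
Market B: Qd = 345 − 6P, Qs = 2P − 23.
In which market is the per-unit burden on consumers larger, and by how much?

Market A, by $3.5.

Market A: pre-tax P* = $11, Q* = 210; post-tax Q = 205; per-unit burden on consumers = $5.
Market B: pre-tax P* = $46, Q* = 69; post-tax Q = 60; per-unit burden on consumers = $1.5.
Difference: $5 vs $1.5 → market A is larger by $3.5.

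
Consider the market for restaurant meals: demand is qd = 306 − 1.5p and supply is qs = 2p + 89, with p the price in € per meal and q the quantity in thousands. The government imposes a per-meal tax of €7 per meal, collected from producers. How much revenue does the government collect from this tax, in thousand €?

Before the tax: set 306 − 1.5p = 2p + 89 → p* = €62, q* = 213.
With the tax collected from producers, supply shifts: qs = 2(p − 7) + 89.
Solving gives q = 207 with buyers paying €66 and producers receiving €59 (the €7 wedge).
Revenue = t · Q = 7 · 207 = €1449.

Tax revenue = €1449 thousand.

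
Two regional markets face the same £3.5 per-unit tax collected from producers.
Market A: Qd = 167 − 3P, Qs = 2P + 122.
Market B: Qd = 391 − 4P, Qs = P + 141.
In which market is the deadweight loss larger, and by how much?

Market A: pre-tax P* = £9, Q* = 140; post-tax Q = 135.8; deadweight loss = £7.35.
Market B: pre-tax P* = £50, Q* = 191; post-tax Q = 188.2; deadweight loss = £4.9.
Difference: £7.35 vs £4.9 → market A is larger by £2.45.

Market A, by £2.45.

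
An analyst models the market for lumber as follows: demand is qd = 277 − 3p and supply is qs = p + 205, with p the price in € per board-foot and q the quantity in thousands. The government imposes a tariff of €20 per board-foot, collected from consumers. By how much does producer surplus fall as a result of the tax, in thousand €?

Before the tax: set 277 − 3p = p + 205 → p* = €18, q* = 223.
With the tax collected from consumers, demand (in seller-price terms) shifts: qd = 277 − 3(p + 20).
Solving gives q = 208 with consumers paying €23 and producers receiving €3 (the €20 wedge).
ΔPS is the trapezoid between Q = 208 and Q = 223 of height €15: ½ · (223 + 208) · 15 = €3232.5.

Producer surplus falls by €3232.5 thousand.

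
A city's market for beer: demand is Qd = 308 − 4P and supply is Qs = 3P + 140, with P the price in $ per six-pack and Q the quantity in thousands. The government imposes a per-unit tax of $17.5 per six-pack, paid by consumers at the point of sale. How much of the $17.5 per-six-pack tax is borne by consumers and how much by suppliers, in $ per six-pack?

Before the tax: set 308 − 4P = 3P + 140 → P* = $24, Q* = 212.
With the tax collected from consumers, demand (in seller-price terms) shifts: Qd = 308 − 4(P + 17.5).
New equilibrium: consumers pay $31.5, suppliers receive $14, Q = 182. (Wedge: Pb − Ps = 17.5.)
Burden on consumers: $7.5; on suppliers: $10. (They sum to $17.5.)
The less price-elastic side of the market bears the larger share of a per-unit tax.

Consumers bear $7.5 per six-pack; suppliers bear $10 per six-pack.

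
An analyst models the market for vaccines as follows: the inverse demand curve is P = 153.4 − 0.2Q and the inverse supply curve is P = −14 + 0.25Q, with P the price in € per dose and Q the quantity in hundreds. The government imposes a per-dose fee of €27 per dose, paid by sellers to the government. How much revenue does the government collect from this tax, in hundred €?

Inverting to Q(P) form: Qd = 767 − 5P; Qs = 4P + 56.
Without the tax, 767 − 5P = 4P + 56 gives 9P = 711, so P* = €79 and Q* = 372.
With the tax collected from sellers, supply shifts: Qs = 4(P − 27) + 56.
New equilibrium: buyers pay €91, sellers receive €64, Q = 312. (Wedge: Pb − Ps = 27.)
Revenue = t · Q = 27 · 312 = €8424.

Tax revenue = €8424 hundred.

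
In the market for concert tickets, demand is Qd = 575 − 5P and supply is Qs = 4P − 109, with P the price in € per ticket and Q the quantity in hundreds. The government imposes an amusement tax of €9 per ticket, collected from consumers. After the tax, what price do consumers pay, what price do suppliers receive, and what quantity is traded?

Before the tax: set 575 − 5P = 4P − 109 → P* = €76, Q* = 195.
With the tax collected from consumers, demand (in seller-price terms) shifts: Qd = 575 − 5(P + 9).
New equilibrium: consumers pay €80, suppliers receive €71, Q = 175. (Wedge: Pb − Ps = 9.)
The less price-elastic side of the market bears the larger share of a per-unit tax.

Consumers pay €80; suppliers receive €71; quantity = 175.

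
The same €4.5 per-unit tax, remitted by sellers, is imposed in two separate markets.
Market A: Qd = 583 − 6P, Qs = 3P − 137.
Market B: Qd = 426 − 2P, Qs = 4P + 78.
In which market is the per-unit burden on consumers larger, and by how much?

Market A: pre-tax P* = €80, Q* = 103; post-tax Q = 94; per-unit burden on consumers = €1.5.
Market B: pre-tax P* = €58, Q* = 310; post-tax Q = 304; per-unit burden on consumers = €3.
Difference: €1.5 vs €3 → market B is larger by €1.5.

Market B, by €1.5.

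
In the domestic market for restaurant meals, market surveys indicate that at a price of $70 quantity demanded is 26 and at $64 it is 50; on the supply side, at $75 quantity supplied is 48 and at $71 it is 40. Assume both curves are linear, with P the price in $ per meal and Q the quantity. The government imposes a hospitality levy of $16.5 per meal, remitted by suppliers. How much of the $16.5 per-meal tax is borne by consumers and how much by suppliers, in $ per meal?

Consumers bear $5.5 per meal; suppliers bear $11 per meal.

Demand slope: (50 − 26)/(64 − 70) = -4, so Qd = 306 − 4P.
Supply slope: (40 − 48)/(71 − 75) = 2, so Qs = 2P − 102.
Before the tax: set 306 − 4P = 2P − 102 → P* = $68, Q* = 34.
With the tax collected from suppliers, supply shifts: Qs = 2(P − 16.5) − 102.
Solving gives Q = 12 with consumers paying $73.5 and suppliers receiving $57 (the $16.5 wedge).
Burden on consumers: $5.5; on suppliers: $11. (They sum to $16.5.)
The less price-elastic side of the market bears the larger share of a per-unit tax.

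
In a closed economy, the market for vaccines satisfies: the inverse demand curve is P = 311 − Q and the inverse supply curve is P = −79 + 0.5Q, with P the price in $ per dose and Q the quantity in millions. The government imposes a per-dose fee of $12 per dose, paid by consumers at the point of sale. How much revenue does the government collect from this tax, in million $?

Tax revenue = $3024 million.

Rewrite in direct form: Qd = 311 − P and Qs = 2P + 158.
Without the tax, 311 − P = 2P + 158 gives 3P = 153, so P* = $51 and Q* = 260.
With the tax collected from consumers, demand (in seller-price terms) shifts: Qd = 311 − (P + 12).
New equilibrium: consumers pay $59, suppliers receive $47, Q = 252. (Wedge: Pb − Ps = 12.)
Revenue = t · Q = 12 · 252 = $3024.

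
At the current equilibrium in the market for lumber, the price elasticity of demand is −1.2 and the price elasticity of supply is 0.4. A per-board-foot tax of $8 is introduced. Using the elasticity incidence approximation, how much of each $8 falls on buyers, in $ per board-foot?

Incidence ratio: buyers' share ≈ εs / (εs + |εd|) = 0.4 / (0.4 + 1.2) = 0.25.
So buyers bear ≈ 0.25 × $8 = $2; producers bear $6.

Buyers bear ≈ $2 per board-foot.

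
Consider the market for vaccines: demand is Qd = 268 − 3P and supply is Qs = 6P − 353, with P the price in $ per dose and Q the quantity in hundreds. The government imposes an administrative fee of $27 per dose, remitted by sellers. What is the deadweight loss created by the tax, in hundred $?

Deadweight loss = $729 hundred.

Before the tax: set 268 − 3P = 6P − 353 → P* = $69, Q* = 61.
With the tax collected from sellers, supply shifts: Qs = 6(P − 27) − 353.
Solving gives Q = 7 with consumers paying $87 and sellers receiving $60 (the $27 wedge).
Quantity falls by |ΔQ| = |61 − 7| = 54.
DWL = ½ · t · |ΔQ| = ½ · 27 · 54 = $729.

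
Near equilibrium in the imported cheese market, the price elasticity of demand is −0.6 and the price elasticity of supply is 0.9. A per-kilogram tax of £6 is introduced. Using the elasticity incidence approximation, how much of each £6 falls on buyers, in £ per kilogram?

Incidence ratio: buyers' share ≈ εs / (εs + |εd|) = 0.9 / (0.9 + 0.6) = 0.6.
So buyers bear ≈ 0.6 × £6 = £3.6; suppliers bear £2.4.

Buyers bear ≈ £3.6 per kilogram.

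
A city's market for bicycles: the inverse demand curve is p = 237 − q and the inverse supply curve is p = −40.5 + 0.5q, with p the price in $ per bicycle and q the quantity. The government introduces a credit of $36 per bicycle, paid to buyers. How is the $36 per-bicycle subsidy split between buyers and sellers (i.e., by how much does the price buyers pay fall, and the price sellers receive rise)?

Inverting to q(p) form: qd = 237 − p; qs = 2p + 81.
Without the subsidy, 237 − p = 2p + 81 gives 3p = 156, so p* = $52 and q* = 185.
With a per-unit subsidy paid to buyers, each effectively pays p − 36, so demand becomes qd = 237 − (p − 36).
New equilibrium: buyers pay $28, sellers receive $64, q = 209. (Wedge: pb − ps = −36.)
Gain to buyers: $24; to sellers: $12. (They sum to $36.)

Buyers gain $24 per bicycle; sellers gain $12 per bicycle.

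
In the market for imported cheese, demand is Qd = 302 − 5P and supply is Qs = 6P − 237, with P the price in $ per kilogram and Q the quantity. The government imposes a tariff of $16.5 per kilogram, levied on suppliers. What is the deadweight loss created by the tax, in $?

Deadweight loss = $371.25.

Before the tax: set 302 − 5P = 6P − 237 → P* = $49, Q* = 57.
With the tax collected from suppliers, supply shifts: Qs = 6(P − 16.5) − 237.
Solving gives Q = 12 with buyers paying $58 and suppliers receiving $41.5 (the $16.5 wedge).
Quantity falls by |ΔQ| = |57 − 12| = 45.
DWL = ½ · t · |ΔQ| = ½ · 16.5 · 45 = $371.25.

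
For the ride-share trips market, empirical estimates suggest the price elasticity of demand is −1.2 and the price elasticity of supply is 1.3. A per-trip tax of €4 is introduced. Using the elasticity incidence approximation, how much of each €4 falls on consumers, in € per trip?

Incidence ratio: consumers' share ≈ εs / (εs + |εd|) = 1.3 / (1.3 + 1.2) = 0.52.
So consumers bear ≈ 0.52 × €4 = €2.08; suppliers bear €1.92.

Consumers bear ≈ €2.08 per trip.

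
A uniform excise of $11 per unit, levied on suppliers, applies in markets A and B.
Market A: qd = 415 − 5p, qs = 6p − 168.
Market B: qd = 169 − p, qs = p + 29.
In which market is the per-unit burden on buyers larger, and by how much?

Market A, by $0.5.

Market A: pre-tax p* = $53, q* = 150; post-tax q = 120; per-unit burden on buyers = $6.
Market B: pre-tax p* = $70, q* = 99; post-tax q = 93.5; per-unit burden on buyers = $5.5.
Difference: $6 vs $5.5 → market A is larger by $0.5.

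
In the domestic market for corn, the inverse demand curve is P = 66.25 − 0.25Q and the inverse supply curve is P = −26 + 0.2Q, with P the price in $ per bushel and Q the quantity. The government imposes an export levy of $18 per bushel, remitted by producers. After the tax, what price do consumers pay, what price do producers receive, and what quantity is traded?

Consumers pay $25; producers receive $7; quantity = 165.

Inverting to Q(P) form: Qd = 265 − 4P; Qs = 5P + 130.
Before the tax: set 265 − 4P = 5P + 130 → P* = $15, Q* = 205.
With the tax collected from producers, supply shifts: Qs = 5(P − 18) + 130.
Solving gives Q = 165 with consumers paying $25 and producers receiving $7 (the $18 wedge).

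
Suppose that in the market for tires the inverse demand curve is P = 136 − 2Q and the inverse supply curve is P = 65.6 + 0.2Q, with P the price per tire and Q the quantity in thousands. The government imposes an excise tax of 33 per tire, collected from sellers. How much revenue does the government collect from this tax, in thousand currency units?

Tax revenue = 561 thousand.

Rewrite in direct form: Qd = 68 − 0.5P and Qs = 5P − 328.
Without the tax, 68 − 0.5P = 5P − 328 gives 5.5P = 396, so P* = 72 and Q* = 32.
With the tax collected from sellers, supply shifts: Qs = 5(P − 33) − 328.
Solving gives Q = 17 with consumers paying 102 and sellers receiving 69 (the 33 wedge).
Revenue = t · Q = 33 · 17 = 561.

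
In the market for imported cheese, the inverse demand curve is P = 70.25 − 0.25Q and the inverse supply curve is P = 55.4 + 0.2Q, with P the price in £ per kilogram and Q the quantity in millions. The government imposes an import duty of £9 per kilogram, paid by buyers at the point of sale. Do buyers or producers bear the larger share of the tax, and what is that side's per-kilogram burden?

Buyers bear the larger share: £5 per kilogram.

Rewrite in direct form: Qd = 281 − 4P and Qs = 5P − 277.
Before the tax: set 281 − 4P = 5P − 277 → P* = £62, Q* = 33.
With the tax collected from buyers, demand (in seller-price terms) shifts: Qd = 281 − 4(P + 9).
Solving gives Q = 13 with buyers paying £67 and producers receiving £58 (the £9 wedge).
Per-kilogram burden: buyers £5, producers £4.
Buyers take the larger share because demand is less price-elastic here (demand slope 4 vs supply slope 5).
The less price-elastic side of the market bears the larger share of a per-unit tax.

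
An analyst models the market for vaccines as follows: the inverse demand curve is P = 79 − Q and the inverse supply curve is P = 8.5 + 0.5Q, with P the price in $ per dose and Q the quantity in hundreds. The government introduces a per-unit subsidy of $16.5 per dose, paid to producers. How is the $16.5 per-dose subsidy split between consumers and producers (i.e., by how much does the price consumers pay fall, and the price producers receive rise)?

Consumers gain $11 per dose; producers gain $5.5 per dose.

Rewrite in direct form: Qd = 79 − P and Qs = 2P − 17.
Before the subsidy: set 79 − P = 2P − 17 → P* = $32, Q* = 47.
With a per-unit subsidy paid to producers, each receives P + 16.5 per unit sold, so supply becomes Qs = 2(P + 16.5) − 17.
New equilibrium: consumers pay $21, producers receive $37.5, Q = 58. (Wedge: Pb − Ps = −16.5.)
Gain to consumers: $11; to producers: $5.5. (They sum to $16.5.)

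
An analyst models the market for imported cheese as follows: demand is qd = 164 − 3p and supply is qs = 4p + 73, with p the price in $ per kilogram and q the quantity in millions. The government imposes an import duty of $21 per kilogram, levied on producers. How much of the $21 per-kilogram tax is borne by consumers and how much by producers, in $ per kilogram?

Consumers bear $12 per kilogram; producers bear $9 per kilogram.

Before the tax: set 164 − 3p = 4p + 73 → p* = $13, q* = 125.
With the tax collected from producers, supply shifts: qs = 4(p − 21) + 73.
Solving gives q = 89 with consumers paying $25 and producers receiving $4 (the $21 wedge).
Burden on consumers: $12; on producers: $9. (They sum to $21.)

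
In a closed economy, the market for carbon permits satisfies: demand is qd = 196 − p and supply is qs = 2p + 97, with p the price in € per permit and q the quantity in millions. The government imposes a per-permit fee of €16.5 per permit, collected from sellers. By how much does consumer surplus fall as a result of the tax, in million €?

Before the tax: set 196 − p = 2p + 97 → p* = €33, q* = 163.
With the tax collected from sellers, supply shifts: qs = 2(p − 16.5) + 97.
Solving gives q = 152 with buyers paying €44 and sellers receiving €27.5 (the €16.5 wedge).
ΔCS is the trapezoid between Q = 152 and Q = 163 of height €11: ½ · (163 + 152) · 11 = €1732.5.

Consumer surplus falls by €1732.5 million.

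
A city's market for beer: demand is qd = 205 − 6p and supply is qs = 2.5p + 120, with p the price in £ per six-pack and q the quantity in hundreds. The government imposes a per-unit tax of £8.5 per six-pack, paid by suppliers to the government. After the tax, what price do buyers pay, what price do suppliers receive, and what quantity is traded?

Buyers pay £12.5; suppliers receive £4; quantity = 130.

Without the tax, 205 − 6p = 2.5p + 120 gives 8.5p = 85, so p* = £10 and q* = 145.
With the tax collected from suppliers, supply shifts: qs = 2.5(p − 8.5) + 120.
New equilibrium: buyers pay £12.5, suppliers receive £4, q = 130. (Wedge: pb − ps = 8.5.)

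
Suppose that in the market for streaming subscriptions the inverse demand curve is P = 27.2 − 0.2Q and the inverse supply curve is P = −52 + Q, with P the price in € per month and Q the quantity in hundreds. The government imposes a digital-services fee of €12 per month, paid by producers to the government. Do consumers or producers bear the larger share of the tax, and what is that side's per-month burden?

Rewrite in direct form: Qd = 136 − 5P and Qs = P + 52.
Before the tax: set 136 − 5P = P + 52 → P* = €14, Q* = 66.
With the tax collected from producers, supply shifts: Qs = (P − 12) + 52.
Solving gives Q = 56 with consumers paying €16 and producers receiving €4 (the €12 wedge).
Per-month burden: consumers €2, producers €10.
Producers take the larger share because supply is less price-elastic here (demand slope 5 vs supply slope 1).
The less price-elastic side of the market bears the larger share of a per-unit tax.

Producers bear the larger share: €10 per month.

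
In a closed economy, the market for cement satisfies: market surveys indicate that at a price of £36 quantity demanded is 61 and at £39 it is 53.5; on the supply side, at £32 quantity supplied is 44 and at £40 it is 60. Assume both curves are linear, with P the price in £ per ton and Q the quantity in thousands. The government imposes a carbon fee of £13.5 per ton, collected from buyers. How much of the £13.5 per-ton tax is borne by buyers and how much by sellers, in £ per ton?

Demand slope: (53.5 − 61)/(39 − 36) = -2.5, so Qd = 151 − 2.5P.
Supply slope: (60 − 44)/(40 − 32) = 2, so Qs = 2P − 20.
Without the tax, 151 − 2.5P = 2P − 20 gives 4.5P = 171, so P* = £38 and Q* = 56.
With the tax collected from buyers, demand (in seller-price terms) shifts: Qd = 151 − 2.5(P + 13.5).
Solving gives Q = 41 with buyers paying £44 and sellers receiving £30.5 (the £13.5 wedge).
Burden on buyers: £6; on sellers: £7.5. (They sum to £13.5.)
The less price-elastic side of the market bears the larger share of a per-unit tax.

Buyers bear £6 per ton; sellers bear £7.5 per ton.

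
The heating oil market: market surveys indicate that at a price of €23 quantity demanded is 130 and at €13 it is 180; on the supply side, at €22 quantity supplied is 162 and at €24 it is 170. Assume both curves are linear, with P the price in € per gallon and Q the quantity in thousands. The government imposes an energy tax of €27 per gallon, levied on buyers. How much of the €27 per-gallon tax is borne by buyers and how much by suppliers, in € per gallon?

Demand slope: (180 − 130)/(13 − 23) = -5, so Qd = 245 − 5P.
Supply slope: (170 − 162)/(24 − 22) = 4, so Qs = 4P + 74.
Without the tax, 245 − 5P = 4P + 74 gives 9P = 171, so P* = €19 and Q* = 150.
With the tax collected from buyers, demand (in seller-price terms) shifts: Qd = 245 − 5(P + 27).
Solving gives Q = 90 with buyers paying €31 and suppliers receiving €4 (the €27 wedge).
Burden on buyers: €12; on suppliers: €15. (They sum to €27.)
The less price-elastic side of the market bears the larger share of a per-unit tax.

Buyers bear €12 per gallon; suppliers bear €15 per gallon.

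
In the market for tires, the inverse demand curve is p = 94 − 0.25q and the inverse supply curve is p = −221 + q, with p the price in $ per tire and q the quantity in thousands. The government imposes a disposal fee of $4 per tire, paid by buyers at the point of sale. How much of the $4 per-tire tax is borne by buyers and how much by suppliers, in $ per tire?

Buyers bear $0.8 per tire; suppliers bear $3.2 per tire.

Rewrite in direct form: qd = 376 − 4p and qs = p + 221.
Without the tax, 376 − 4p = p + 221 gives 5p = 155, so p* = $31 and q* = 252.
With the tax collected from buyers, demand (in seller-price terms) shifts: qd = 376 − 4(p + 4).
Solving gives q = 248.8 with buyers paying $31.8 and suppliers receiving $27.8 (the $4 wedge).
Burden on buyers: $0.8; on suppliers: $3.2. (They sum to $4.)
The less price-elastic side of the market bears the larger share of a per-unit tax.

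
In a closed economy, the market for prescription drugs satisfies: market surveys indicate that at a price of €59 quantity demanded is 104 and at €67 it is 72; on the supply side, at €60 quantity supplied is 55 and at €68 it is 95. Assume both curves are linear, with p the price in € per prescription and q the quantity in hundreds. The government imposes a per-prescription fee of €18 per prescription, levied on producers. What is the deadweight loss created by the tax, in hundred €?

Demand slope: (72 − 104)/(67 − 59) = -4, so qd = 340 − 4p.
Supply slope: (95 − 55)/(68 − 60) = 5, so qs = 5p − 245.
Before the tax: set 340 − 4p = 5p − 245 → p* = €65, q* = 80.
With the tax collected from producers, supply shifts: qs = 5(p − 18) − 245.
New equilibrium: buyers pay €75, producers receive €57, q = 40. (Wedge: pb − ps = 18.)
Quantity falls by |ΔQ| = |80 − 40| = 40.
DWL = ½ · t · |ΔQ| = ½ · 18 · 40 = €360.

Deadweight loss = €360 hundred.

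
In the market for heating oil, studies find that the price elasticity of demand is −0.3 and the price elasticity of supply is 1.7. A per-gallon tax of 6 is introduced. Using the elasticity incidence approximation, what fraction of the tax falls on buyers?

Buyers' share ≈ 0.85.

Incidence ratio: buyers' share ≈ εs / (εs + |εd|) = 1.7 / (1.7 + 0.3) = 0.85.
Supply is the more elastic side, so buyers bear the larger share.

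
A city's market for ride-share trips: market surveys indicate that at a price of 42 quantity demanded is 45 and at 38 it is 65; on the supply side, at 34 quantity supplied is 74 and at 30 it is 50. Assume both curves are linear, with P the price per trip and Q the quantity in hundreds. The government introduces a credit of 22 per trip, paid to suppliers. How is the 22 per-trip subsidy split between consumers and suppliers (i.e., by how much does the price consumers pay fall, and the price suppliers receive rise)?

Demand slope: (65 − 45)/(38 − 42) = -5, so Qd = 255 − 5P.
Supply slope: (50 − 74)/(30 − 34) = 6, so Qs = 6P − 130.
Without the subsidy, 255 − 5P = 6P − 130 gives 11P = 385, so P* = 35 and Q* = 80.
With a per-unit subsidy paid to suppliers, each receives P + 22 per unit sold, so supply becomes Qs = 6(P + 22) − 130.
Solving gives Q = 140 with consumers paying 23 and suppliers receiving 45 (the 22 wedge).
Gain to consumers: 12; to suppliers: 10. (They sum to 22.)

Consumers gain 12 per trip; suppliers gain 10 per trip.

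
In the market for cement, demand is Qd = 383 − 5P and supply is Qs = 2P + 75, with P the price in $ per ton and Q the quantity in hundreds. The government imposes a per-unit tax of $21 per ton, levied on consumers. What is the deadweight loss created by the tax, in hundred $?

Without the tax, 383 − 5P = 2P + 75 gives 7P = 308, so P* = $44 and Q* = 163.
With the tax collected from consumers, demand (in seller-price terms) shifts: Qd = 383 − 5(P + 21).
Solving gives Q = 133 with consumers paying $50 and producers receiving $29 (the $21 wedge).
Quantity falls by |ΔQ| = |163 − 133| = 30.
DWL = ½ · t · |ΔQ| = ½ · 21 · 30 = $315.

Deadweight loss = $315 hundred.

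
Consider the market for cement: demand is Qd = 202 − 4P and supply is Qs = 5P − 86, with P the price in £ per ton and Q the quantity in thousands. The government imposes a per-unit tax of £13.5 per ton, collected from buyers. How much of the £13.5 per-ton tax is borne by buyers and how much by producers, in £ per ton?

Without the tax, 202 − 4P = 5P − 86 gives 9P = 288, so P* = £32 and Q* = 74.
With the tax collected from buyers, demand (in seller-price terms) shifts: Qd = 202 − 4(P + 13.5).
Solving gives Q = 44 with buyers paying £39.5 and producers receiving £26 (the £13.5 wedge).
Burden on buyers: £7.5; on producers: £6. (They sum to £13.5.)
The less price-elastic side of the market bears the larger share of a per-unit tax.

Buyers bear £7.5 per ton; producers bear £6 per ton.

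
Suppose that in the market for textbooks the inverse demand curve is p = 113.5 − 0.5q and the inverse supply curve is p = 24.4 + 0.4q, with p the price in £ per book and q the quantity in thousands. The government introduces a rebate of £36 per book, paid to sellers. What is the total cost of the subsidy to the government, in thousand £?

Inverting to q(p) form: qd = 227 − 2p; qs = 2.5p − 61.
Before the subsidy: set 227 − 2p = 2.5p − 61 → p* = £64, q* = 99.
With a per-unit subsidy paid to sellers, each receives p + 36 per unit sold, so supply becomes qs = 2.5(p + 36) − 61.
Solving gives q = 139 with buyers paying £44 and sellers receiving £80 (the £36 wedge).
Outlay = t · Q = 36 · 139 = £5004.

Government outlay = £5004 thousand.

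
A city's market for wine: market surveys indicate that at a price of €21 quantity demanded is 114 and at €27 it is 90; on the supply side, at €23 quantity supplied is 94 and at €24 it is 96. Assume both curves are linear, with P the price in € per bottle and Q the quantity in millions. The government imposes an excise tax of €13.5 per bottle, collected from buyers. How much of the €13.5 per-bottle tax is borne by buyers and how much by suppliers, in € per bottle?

Demand slope: (90 − 114)/(27 − 21) = -4, so Qd = 198 − 4P.
Supply slope: (96 − 94)/(24 − 23) = 2, so Qs = 2P + 48.
Before the tax: set 198 − 4P = 2P + 48 → P* = €25, Q* = 98.
With the tax collected from buyers, demand (in seller-price terms) shifts: Qd = 198 − 4(P + 13.5).
New equilibrium: buyers pay €29.5, suppliers receive €16, Q = 80. (Wedge: Pb − Ps = 13.5.)
Burden on buyers: €4.5; on suppliers: €9. (They sum to €13.5.)
The less price-elastic side of the market bears the larger share of a per-unit tax.

Buyers bear €4.5 per bottle; suppliers bear €9 per bottle.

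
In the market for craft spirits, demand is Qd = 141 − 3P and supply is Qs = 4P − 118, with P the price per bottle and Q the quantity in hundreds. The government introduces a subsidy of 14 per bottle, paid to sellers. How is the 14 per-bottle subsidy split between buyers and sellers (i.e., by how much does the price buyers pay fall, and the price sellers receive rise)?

Without the subsidy, 141 − 3P = 4P − 118 gives 7P = 259, so P* = 37 and Q* = 30.
With a per-unit subsidy paid to sellers, each receives P + 14 per unit sold, so supply becomes Qs = 4(P + 14) − 118.
New equilibrium: buyers pay 29, sellers receive 43, Q = 54. (Wedge: Pb − Ps = −14.)
Gain to buyers: 8; to sellers: 6. (They sum to 14.)

Buyers gain 8 per bottle; sellers gain 6 per bottle.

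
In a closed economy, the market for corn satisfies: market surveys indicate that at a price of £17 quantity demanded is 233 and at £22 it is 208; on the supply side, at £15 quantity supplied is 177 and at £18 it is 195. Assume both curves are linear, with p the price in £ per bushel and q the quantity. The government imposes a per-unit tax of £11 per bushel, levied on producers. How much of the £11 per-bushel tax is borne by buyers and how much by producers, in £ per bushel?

Demand slope: (208 − 233)/(22 − 17) = -5, so qd = 318 − 5p.
Supply slope: (195 − 177)/(18 − 15) = 6, so qs = 6p + 87.
Before the tax: set 318 − 5p = 6p + 87 → p* = £21, q* = 213.
With the tax collected from producers, supply shifts: qs = 6(p − 11) + 87.
Solving gives q = 183 with buyers paying £27 and producers receiving £16 (the £11 wedge).
Burden on buyers: £6; on producers: £5. (They sum to £11.)
The less price-elastic side of the market bears the larger share of a per-unit tax.

Buyers bear £6 per bushel; producers bear £5 per bushel.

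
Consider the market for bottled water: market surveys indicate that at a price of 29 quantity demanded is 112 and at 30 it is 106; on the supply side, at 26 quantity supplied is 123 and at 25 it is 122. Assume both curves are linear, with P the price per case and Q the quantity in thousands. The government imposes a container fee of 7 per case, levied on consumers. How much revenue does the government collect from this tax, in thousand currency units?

Tax revenue = 826 thousand.

Demand slope: (106 − 112)/(30 − 29) = -6, so Qd = 286 − 6P.
Supply slope: (122 − 123)/(25 − 26) = 1, so Qs = P + 97.
Without the tax, 286 − 6P = P + 97 gives 7P = 189, so P* = 27 and Q* = 124.
With the tax collected from consumers, demand (in seller-price terms) shifts: Qd = 286 − 6(P + 7).
Solving gives Q = 118 with consumers paying 28 and sellers receiving 21 (the 7 wedge).
Revenue = t · Q = 7 · 118 = 826.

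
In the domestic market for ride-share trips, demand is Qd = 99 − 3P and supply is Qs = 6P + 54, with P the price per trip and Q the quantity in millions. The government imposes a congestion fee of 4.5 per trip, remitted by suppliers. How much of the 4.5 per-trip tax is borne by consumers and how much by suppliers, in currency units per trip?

Without the tax, 99 − 3P = 6P + 54 gives 9P = 45, so P* = 5 and Q* = 84.
With the tax collected from suppliers, supply shifts: Qs = 6(P − 4.5) + 54.
New equilibrium: consumers pay 8, suppliers receive 3.5, Q = 75. (Wedge: Pb − Ps = 4.5.)
Burden on consumers: 3; on suppliers: 1.5. (They sum to 4.5.)

Consumers bear 3 per trip; suppliers bear 1.5 per trip.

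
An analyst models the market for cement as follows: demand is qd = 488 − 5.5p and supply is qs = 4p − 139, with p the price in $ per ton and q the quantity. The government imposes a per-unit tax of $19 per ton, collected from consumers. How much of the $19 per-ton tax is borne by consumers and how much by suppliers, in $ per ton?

Consumers bear $8 per ton; suppliers bear $11 per ton.

Without the tax, 488 − 5.5p = 4p − 139 gives 9.5p = 627, so p* = $66 and q* = 125.
With the tax collected from consumers, demand (in seller-price terms) shifts: qd = 488 − 5.5(p + 19).
Solving gives q = 81 with consumers paying $74 and suppliers receiving $55 (the $19 wedge).
Burden on consumers: $8; on suppliers: $11. (They sum to $19.)
The less price-elastic side of the market bears the larger share of a per-unit tax.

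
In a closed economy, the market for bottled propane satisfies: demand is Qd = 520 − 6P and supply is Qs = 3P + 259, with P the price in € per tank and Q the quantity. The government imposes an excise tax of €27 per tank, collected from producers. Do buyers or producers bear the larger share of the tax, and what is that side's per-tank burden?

Producers bear the larger share: €18 per tank.

Without the tax, 520 − 6P = 3P + 259 gives 9P = 261, so P* = €29 and Q* = 346.
With the tax collected from producers, supply shifts: Qs = 3(P − 27) + 259.
Solving gives Q = 292 with buyers paying €38 and producers receiving €11 (the €27 wedge).
Per-tank burden: buyers €9, producers €18.
Producers take the larger share because supply is less price-elastic here (demand slope 6 vs supply slope 3).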